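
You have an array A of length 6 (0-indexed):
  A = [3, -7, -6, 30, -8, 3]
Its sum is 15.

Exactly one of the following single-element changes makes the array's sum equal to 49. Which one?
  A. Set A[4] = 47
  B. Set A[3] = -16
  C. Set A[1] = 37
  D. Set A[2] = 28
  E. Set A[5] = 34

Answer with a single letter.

Option A: A[4] -8->47, delta=55, new_sum=15+(55)=70
Option B: A[3] 30->-16, delta=-46, new_sum=15+(-46)=-31
Option C: A[1] -7->37, delta=44, new_sum=15+(44)=59
Option D: A[2] -6->28, delta=34, new_sum=15+(34)=49 <-- matches target
Option E: A[5] 3->34, delta=31, new_sum=15+(31)=46

Answer: D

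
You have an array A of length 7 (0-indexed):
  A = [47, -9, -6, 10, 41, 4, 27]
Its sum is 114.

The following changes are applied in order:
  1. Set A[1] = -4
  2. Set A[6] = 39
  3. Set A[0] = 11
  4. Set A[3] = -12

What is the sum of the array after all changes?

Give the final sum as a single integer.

Initial sum: 114
Change 1: A[1] -9 -> -4, delta = 5, sum = 119
Change 2: A[6] 27 -> 39, delta = 12, sum = 131
Change 3: A[0] 47 -> 11, delta = -36, sum = 95
Change 4: A[3] 10 -> -12, delta = -22, sum = 73

Answer: 73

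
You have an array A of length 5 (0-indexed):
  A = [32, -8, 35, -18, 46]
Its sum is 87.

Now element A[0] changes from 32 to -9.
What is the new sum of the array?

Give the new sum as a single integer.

Answer: 46

Derivation:
Old value at index 0: 32
New value at index 0: -9
Delta = -9 - 32 = -41
New sum = old_sum + delta = 87 + (-41) = 46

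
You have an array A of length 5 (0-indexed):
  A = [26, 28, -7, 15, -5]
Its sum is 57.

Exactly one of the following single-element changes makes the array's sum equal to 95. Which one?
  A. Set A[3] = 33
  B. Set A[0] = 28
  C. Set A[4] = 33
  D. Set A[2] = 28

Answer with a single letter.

Answer: C

Derivation:
Option A: A[3] 15->33, delta=18, new_sum=57+(18)=75
Option B: A[0] 26->28, delta=2, new_sum=57+(2)=59
Option C: A[4] -5->33, delta=38, new_sum=57+(38)=95 <-- matches target
Option D: A[2] -7->28, delta=35, new_sum=57+(35)=92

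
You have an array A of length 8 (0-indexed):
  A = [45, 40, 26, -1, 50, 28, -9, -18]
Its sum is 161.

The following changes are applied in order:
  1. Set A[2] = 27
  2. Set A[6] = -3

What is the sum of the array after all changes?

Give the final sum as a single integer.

Answer: 168

Derivation:
Initial sum: 161
Change 1: A[2] 26 -> 27, delta = 1, sum = 162
Change 2: A[6] -9 -> -3, delta = 6, sum = 168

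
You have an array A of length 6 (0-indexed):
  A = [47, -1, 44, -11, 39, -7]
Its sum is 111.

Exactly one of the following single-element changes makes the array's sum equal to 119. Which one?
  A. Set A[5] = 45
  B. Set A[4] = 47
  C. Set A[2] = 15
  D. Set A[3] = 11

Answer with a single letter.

Answer: B

Derivation:
Option A: A[5] -7->45, delta=52, new_sum=111+(52)=163
Option B: A[4] 39->47, delta=8, new_sum=111+(8)=119 <-- matches target
Option C: A[2] 44->15, delta=-29, new_sum=111+(-29)=82
Option D: A[3] -11->11, delta=22, new_sum=111+(22)=133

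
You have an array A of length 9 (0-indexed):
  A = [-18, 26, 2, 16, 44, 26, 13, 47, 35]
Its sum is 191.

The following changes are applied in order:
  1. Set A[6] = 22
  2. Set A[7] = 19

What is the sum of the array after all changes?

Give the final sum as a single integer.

Answer: 172

Derivation:
Initial sum: 191
Change 1: A[6] 13 -> 22, delta = 9, sum = 200
Change 2: A[7] 47 -> 19, delta = -28, sum = 172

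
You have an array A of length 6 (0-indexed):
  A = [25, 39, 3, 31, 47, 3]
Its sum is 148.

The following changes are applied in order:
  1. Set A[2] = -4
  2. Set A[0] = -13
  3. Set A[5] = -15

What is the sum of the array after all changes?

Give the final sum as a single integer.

Answer: 85

Derivation:
Initial sum: 148
Change 1: A[2] 3 -> -4, delta = -7, sum = 141
Change 2: A[0] 25 -> -13, delta = -38, sum = 103
Change 3: A[5] 3 -> -15, delta = -18, sum = 85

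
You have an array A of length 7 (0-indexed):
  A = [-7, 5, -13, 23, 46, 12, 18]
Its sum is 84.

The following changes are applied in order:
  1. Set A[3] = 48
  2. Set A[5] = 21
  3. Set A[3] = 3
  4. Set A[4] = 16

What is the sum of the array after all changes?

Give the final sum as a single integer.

Initial sum: 84
Change 1: A[3] 23 -> 48, delta = 25, sum = 109
Change 2: A[5] 12 -> 21, delta = 9, sum = 118
Change 3: A[3] 48 -> 3, delta = -45, sum = 73
Change 4: A[4] 46 -> 16, delta = -30, sum = 43

Answer: 43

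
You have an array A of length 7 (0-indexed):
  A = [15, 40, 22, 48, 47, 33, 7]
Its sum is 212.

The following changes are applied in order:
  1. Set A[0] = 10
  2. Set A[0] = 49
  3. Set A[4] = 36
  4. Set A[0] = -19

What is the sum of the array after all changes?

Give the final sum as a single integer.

Answer: 167

Derivation:
Initial sum: 212
Change 1: A[0] 15 -> 10, delta = -5, sum = 207
Change 2: A[0] 10 -> 49, delta = 39, sum = 246
Change 3: A[4] 47 -> 36, delta = -11, sum = 235
Change 4: A[0] 49 -> -19, delta = -68, sum = 167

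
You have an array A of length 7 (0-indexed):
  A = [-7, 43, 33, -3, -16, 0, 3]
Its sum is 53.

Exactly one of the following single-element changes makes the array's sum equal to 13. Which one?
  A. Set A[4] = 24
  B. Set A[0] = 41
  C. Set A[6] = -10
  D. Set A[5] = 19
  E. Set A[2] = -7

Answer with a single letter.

Option A: A[4] -16->24, delta=40, new_sum=53+(40)=93
Option B: A[0] -7->41, delta=48, new_sum=53+(48)=101
Option C: A[6] 3->-10, delta=-13, new_sum=53+(-13)=40
Option D: A[5] 0->19, delta=19, new_sum=53+(19)=72
Option E: A[2] 33->-7, delta=-40, new_sum=53+(-40)=13 <-- matches target

Answer: E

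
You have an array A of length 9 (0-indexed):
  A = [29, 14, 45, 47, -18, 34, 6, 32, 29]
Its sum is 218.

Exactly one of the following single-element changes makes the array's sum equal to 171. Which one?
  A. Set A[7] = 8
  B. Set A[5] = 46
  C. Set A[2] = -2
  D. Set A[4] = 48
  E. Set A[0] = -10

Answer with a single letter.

Option A: A[7] 32->8, delta=-24, new_sum=218+(-24)=194
Option B: A[5] 34->46, delta=12, new_sum=218+(12)=230
Option C: A[2] 45->-2, delta=-47, new_sum=218+(-47)=171 <-- matches target
Option D: A[4] -18->48, delta=66, new_sum=218+(66)=284
Option E: A[0] 29->-10, delta=-39, new_sum=218+(-39)=179

Answer: C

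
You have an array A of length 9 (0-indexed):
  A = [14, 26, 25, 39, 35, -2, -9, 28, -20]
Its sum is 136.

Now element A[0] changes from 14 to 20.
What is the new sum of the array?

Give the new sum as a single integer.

Answer: 142

Derivation:
Old value at index 0: 14
New value at index 0: 20
Delta = 20 - 14 = 6
New sum = old_sum + delta = 136 + (6) = 142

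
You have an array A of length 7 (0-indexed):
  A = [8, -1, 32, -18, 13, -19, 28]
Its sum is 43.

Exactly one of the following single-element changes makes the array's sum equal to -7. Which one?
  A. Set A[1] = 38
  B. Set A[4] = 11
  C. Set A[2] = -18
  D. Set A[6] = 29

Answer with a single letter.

Option A: A[1] -1->38, delta=39, new_sum=43+(39)=82
Option B: A[4] 13->11, delta=-2, new_sum=43+(-2)=41
Option C: A[2] 32->-18, delta=-50, new_sum=43+(-50)=-7 <-- matches target
Option D: A[6] 28->29, delta=1, new_sum=43+(1)=44

Answer: C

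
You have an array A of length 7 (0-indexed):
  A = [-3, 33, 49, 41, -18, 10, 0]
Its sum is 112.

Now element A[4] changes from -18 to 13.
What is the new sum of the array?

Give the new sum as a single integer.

Answer: 143

Derivation:
Old value at index 4: -18
New value at index 4: 13
Delta = 13 - -18 = 31
New sum = old_sum + delta = 112 + (31) = 143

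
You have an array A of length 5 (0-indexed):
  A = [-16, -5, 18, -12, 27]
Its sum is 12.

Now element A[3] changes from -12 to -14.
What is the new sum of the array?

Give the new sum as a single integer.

Old value at index 3: -12
New value at index 3: -14
Delta = -14 - -12 = -2
New sum = old_sum + delta = 12 + (-2) = 10

Answer: 10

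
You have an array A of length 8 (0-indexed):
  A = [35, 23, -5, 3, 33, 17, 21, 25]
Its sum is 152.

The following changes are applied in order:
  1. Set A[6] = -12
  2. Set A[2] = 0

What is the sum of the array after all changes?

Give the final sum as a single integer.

Answer: 124

Derivation:
Initial sum: 152
Change 1: A[6] 21 -> -12, delta = -33, sum = 119
Change 2: A[2] -5 -> 0, delta = 5, sum = 124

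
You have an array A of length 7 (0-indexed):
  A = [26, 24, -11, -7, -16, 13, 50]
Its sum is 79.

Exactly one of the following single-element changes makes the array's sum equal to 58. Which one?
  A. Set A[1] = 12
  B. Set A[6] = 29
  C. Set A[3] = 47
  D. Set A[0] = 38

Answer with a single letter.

Answer: B

Derivation:
Option A: A[1] 24->12, delta=-12, new_sum=79+(-12)=67
Option B: A[6] 50->29, delta=-21, new_sum=79+(-21)=58 <-- matches target
Option C: A[3] -7->47, delta=54, new_sum=79+(54)=133
Option D: A[0] 26->38, delta=12, new_sum=79+(12)=91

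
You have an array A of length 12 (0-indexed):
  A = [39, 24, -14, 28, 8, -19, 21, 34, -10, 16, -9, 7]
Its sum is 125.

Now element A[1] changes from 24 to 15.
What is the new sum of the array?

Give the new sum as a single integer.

Old value at index 1: 24
New value at index 1: 15
Delta = 15 - 24 = -9
New sum = old_sum + delta = 125 + (-9) = 116

Answer: 116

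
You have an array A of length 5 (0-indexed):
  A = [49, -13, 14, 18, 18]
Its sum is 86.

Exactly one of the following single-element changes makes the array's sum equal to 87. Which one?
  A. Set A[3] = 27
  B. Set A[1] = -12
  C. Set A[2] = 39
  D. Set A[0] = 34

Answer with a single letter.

Answer: B

Derivation:
Option A: A[3] 18->27, delta=9, new_sum=86+(9)=95
Option B: A[1] -13->-12, delta=1, new_sum=86+(1)=87 <-- matches target
Option C: A[2] 14->39, delta=25, new_sum=86+(25)=111
Option D: A[0] 49->34, delta=-15, new_sum=86+(-15)=71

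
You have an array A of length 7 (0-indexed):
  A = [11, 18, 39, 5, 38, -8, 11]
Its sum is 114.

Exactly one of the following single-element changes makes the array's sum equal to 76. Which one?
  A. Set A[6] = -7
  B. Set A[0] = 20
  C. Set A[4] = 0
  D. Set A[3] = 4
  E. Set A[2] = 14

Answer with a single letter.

Answer: C

Derivation:
Option A: A[6] 11->-7, delta=-18, new_sum=114+(-18)=96
Option B: A[0] 11->20, delta=9, new_sum=114+(9)=123
Option C: A[4] 38->0, delta=-38, new_sum=114+(-38)=76 <-- matches target
Option D: A[3] 5->4, delta=-1, new_sum=114+(-1)=113
Option E: A[2] 39->14, delta=-25, new_sum=114+(-25)=89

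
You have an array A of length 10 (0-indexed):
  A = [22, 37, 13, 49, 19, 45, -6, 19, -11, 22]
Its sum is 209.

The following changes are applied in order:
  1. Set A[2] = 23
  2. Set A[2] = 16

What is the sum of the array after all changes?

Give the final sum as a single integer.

Initial sum: 209
Change 1: A[2] 13 -> 23, delta = 10, sum = 219
Change 2: A[2] 23 -> 16, delta = -7, sum = 212

Answer: 212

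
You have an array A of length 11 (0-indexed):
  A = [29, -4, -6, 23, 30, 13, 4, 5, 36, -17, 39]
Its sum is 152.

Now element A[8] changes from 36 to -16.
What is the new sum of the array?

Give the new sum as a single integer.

Old value at index 8: 36
New value at index 8: -16
Delta = -16 - 36 = -52
New sum = old_sum + delta = 152 + (-52) = 100

Answer: 100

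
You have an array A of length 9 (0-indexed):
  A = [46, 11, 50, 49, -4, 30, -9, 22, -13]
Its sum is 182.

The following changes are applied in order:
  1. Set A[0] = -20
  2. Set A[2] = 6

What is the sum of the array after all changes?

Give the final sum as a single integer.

Answer: 72

Derivation:
Initial sum: 182
Change 1: A[0] 46 -> -20, delta = -66, sum = 116
Change 2: A[2] 50 -> 6, delta = -44, sum = 72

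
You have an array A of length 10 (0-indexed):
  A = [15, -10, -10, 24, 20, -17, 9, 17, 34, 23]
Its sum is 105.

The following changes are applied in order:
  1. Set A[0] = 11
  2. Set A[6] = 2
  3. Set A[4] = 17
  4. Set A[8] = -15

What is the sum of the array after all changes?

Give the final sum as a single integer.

Initial sum: 105
Change 1: A[0] 15 -> 11, delta = -4, sum = 101
Change 2: A[6] 9 -> 2, delta = -7, sum = 94
Change 3: A[4] 20 -> 17, delta = -3, sum = 91
Change 4: A[8] 34 -> -15, delta = -49, sum = 42

Answer: 42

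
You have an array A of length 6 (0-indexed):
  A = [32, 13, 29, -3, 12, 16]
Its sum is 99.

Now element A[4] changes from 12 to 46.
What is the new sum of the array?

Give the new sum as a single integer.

Answer: 133

Derivation:
Old value at index 4: 12
New value at index 4: 46
Delta = 46 - 12 = 34
New sum = old_sum + delta = 99 + (34) = 133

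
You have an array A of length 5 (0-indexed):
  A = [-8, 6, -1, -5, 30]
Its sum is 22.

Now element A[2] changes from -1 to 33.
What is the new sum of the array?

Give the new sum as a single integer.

Old value at index 2: -1
New value at index 2: 33
Delta = 33 - -1 = 34
New sum = old_sum + delta = 22 + (34) = 56

Answer: 56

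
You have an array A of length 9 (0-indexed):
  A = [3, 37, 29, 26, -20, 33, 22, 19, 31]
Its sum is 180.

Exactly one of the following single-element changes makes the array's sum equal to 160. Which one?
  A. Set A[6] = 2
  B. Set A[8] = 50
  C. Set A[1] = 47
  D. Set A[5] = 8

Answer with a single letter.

Answer: A

Derivation:
Option A: A[6] 22->2, delta=-20, new_sum=180+(-20)=160 <-- matches target
Option B: A[8] 31->50, delta=19, new_sum=180+(19)=199
Option C: A[1] 37->47, delta=10, new_sum=180+(10)=190
Option D: A[5] 33->8, delta=-25, new_sum=180+(-25)=155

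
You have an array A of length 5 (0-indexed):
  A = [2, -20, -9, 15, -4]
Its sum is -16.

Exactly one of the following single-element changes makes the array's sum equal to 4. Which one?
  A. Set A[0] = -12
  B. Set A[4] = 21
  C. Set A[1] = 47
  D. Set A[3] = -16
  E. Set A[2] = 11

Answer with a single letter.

Answer: E

Derivation:
Option A: A[0] 2->-12, delta=-14, new_sum=-16+(-14)=-30
Option B: A[4] -4->21, delta=25, new_sum=-16+(25)=9
Option C: A[1] -20->47, delta=67, new_sum=-16+(67)=51
Option D: A[3] 15->-16, delta=-31, new_sum=-16+(-31)=-47
Option E: A[2] -9->11, delta=20, new_sum=-16+(20)=4 <-- matches target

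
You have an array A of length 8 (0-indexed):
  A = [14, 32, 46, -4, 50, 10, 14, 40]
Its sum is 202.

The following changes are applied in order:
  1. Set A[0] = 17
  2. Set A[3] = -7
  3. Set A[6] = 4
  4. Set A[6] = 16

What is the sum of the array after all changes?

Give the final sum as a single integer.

Answer: 204

Derivation:
Initial sum: 202
Change 1: A[0] 14 -> 17, delta = 3, sum = 205
Change 2: A[3] -4 -> -7, delta = -3, sum = 202
Change 3: A[6] 14 -> 4, delta = -10, sum = 192
Change 4: A[6] 4 -> 16, delta = 12, sum = 204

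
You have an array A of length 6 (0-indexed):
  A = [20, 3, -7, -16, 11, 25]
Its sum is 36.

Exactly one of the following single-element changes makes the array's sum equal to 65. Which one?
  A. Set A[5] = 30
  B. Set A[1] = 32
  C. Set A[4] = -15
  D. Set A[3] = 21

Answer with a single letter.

Option A: A[5] 25->30, delta=5, new_sum=36+(5)=41
Option B: A[1] 3->32, delta=29, new_sum=36+(29)=65 <-- matches target
Option C: A[4] 11->-15, delta=-26, new_sum=36+(-26)=10
Option D: A[3] -16->21, delta=37, new_sum=36+(37)=73

Answer: B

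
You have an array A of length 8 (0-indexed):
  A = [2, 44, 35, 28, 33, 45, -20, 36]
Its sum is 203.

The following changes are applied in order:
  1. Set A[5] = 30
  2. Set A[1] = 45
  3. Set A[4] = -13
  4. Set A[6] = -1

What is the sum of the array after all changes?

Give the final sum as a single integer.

Initial sum: 203
Change 1: A[5] 45 -> 30, delta = -15, sum = 188
Change 2: A[1] 44 -> 45, delta = 1, sum = 189
Change 3: A[4] 33 -> -13, delta = -46, sum = 143
Change 4: A[6] -20 -> -1, delta = 19, sum = 162

Answer: 162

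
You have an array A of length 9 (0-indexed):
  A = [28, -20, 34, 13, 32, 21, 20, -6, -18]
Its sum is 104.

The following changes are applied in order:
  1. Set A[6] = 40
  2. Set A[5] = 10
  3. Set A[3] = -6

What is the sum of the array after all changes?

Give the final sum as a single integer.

Initial sum: 104
Change 1: A[6] 20 -> 40, delta = 20, sum = 124
Change 2: A[5] 21 -> 10, delta = -11, sum = 113
Change 3: A[3] 13 -> -6, delta = -19, sum = 94

Answer: 94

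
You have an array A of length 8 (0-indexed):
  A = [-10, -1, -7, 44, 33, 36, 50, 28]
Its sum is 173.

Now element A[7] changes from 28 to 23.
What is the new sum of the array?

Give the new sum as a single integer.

Answer: 168

Derivation:
Old value at index 7: 28
New value at index 7: 23
Delta = 23 - 28 = -5
New sum = old_sum + delta = 173 + (-5) = 168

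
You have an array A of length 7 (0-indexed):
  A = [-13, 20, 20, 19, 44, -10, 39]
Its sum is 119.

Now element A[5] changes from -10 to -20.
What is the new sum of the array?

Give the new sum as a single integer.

Old value at index 5: -10
New value at index 5: -20
Delta = -20 - -10 = -10
New sum = old_sum + delta = 119 + (-10) = 109

Answer: 109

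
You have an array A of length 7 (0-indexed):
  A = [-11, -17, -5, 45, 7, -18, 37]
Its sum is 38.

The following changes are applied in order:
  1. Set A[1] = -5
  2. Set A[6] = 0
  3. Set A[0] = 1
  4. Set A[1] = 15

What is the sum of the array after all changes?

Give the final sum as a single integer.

Initial sum: 38
Change 1: A[1] -17 -> -5, delta = 12, sum = 50
Change 2: A[6] 37 -> 0, delta = -37, sum = 13
Change 3: A[0] -11 -> 1, delta = 12, sum = 25
Change 4: A[1] -5 -> 15, delta = 20, sum = 45

Answer: 45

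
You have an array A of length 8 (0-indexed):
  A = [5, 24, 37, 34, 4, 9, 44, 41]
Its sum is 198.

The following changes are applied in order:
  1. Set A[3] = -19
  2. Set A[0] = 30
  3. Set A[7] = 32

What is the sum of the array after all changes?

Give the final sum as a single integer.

Answer: 161

Derivation:
Initial sum: 198
Change 1: A[3] 34 -> -19, delta = -53, sum = 145
Change 2: A[0] 5 -> 30, delta = 25, sum = 170
Change 3: A[7] 41 -> 32, delta = -9, sum = 161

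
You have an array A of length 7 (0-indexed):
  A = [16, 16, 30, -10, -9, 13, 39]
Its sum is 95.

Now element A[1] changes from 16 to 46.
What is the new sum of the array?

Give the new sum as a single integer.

Answer: 125

Derivation:
Old value at index 1: 16
New value at index 1: 46
Delta = 46 - 16 = 30
New sum = old_sum + delta = 95 + (30) = 125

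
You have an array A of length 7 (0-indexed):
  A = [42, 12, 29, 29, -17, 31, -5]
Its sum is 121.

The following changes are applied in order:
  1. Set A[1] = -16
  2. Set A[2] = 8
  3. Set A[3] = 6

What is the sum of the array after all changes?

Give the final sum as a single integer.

Answer: 49

Derivation:
Initial sum: 121
Change 1: A[1] 12 -> -16, delta = -28, sum = 93
Change 2: A[2] 29 -> 8, delta = -21, sum = 72
Change 3: A[3] 29 -> 6, delta = -23, sum = 49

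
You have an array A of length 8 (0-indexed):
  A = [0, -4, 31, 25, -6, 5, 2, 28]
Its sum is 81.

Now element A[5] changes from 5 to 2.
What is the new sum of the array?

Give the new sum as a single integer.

Old value at index 5: 5
New value at index 5: 2
Delta = 2 - 5 = -3
New sum = old_sum + delta = 81 + (-3) = 78

Answer: 78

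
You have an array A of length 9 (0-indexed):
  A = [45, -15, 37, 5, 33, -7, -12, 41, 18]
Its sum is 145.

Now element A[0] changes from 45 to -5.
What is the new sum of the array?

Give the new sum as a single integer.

Old value at index 0: 45
New value at index 0: -5
Delta = -5 - 45 = -50
New sum = old_sum + delta = 145 + (-50) = 95

Answer: 95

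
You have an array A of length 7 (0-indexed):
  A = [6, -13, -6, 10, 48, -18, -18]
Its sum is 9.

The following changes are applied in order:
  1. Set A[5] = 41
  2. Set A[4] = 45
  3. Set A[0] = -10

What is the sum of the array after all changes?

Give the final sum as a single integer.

Initial sum: 9
Change 1: A[5] -18 -> 41, delta = 59, sum = 68
Change 2: A[4] 48 -> 45, delta = -3, sum = 65
Change 3: A[0] 6 -> -10, delta = -16, sum = 49

Answer: 49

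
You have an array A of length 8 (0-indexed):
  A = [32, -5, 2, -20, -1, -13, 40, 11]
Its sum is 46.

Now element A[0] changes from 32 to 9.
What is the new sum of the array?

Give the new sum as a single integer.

Answer: 23

Derivation:
Old value at index 0: 32
New value at index 0: 9
Delta = 9 - 32 = -23
New sum = old_sum + delta = 46 + (-23) = 23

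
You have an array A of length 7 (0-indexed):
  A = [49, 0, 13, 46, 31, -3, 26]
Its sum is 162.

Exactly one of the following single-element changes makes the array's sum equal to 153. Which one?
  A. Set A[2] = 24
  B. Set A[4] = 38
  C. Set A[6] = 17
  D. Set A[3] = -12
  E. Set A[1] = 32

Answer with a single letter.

Option A: A[2] 13->24, delta=11, new_sum=162+(11)=173
Option B: A[4] 31->38, delta=7, new_sum=162+(7)=169
Option C: A[6] 26->17, delta=-9, new_sum=162+(-9)=153 <-- matches target
Option D: A[3] 46->-12, delta=-58, new_sum=162+(-58)=104
Option E: A[1] 0->32, delta=32, new_sum=162+(32)=194

Answer: C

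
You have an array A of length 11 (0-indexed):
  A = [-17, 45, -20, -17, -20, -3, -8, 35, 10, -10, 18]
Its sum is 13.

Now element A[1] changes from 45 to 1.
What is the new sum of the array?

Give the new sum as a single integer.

Old value at index 1: 45
New value at index 1: 1
Delta = 1 - 45 = -44
New sum = old_sum + delta = 13 + (-44) = -31

Answer: -31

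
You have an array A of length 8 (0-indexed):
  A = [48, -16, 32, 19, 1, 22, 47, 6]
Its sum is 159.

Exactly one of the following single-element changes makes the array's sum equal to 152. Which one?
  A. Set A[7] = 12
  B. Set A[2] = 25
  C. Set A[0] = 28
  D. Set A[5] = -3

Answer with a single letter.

Answer: B

Derivation:
Option A: A[7] 6->12, delta=6, new_sum=159+(6)=165
Option B: A[2] 32->25, delta=-7, new_sum=159+(-7)=152 <-- matches target
Option C: A[0] 48->28, delta=-20, new_sum=159+(-20)=139
Option D: A[5] 22->-3, delta=-25, new_sum=159+(-25)=134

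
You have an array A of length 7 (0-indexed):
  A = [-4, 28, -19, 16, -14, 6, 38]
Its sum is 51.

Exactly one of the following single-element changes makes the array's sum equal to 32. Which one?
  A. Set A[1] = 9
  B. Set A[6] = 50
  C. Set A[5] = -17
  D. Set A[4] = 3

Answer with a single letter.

Answer: A

Derivation:
Option A: A[1] 28->9, delta=-19, new_sum=51+(-19)=32 <-- matches target
Option B: A[6] 38->50, delta=12, new_sum=51+(12)=63
Option C: A[5] 6->-17, delta=-23, new_sum=51+(-23)=28
Option D: A[4] -14->3, delta=17, new_sum=51+(17)=68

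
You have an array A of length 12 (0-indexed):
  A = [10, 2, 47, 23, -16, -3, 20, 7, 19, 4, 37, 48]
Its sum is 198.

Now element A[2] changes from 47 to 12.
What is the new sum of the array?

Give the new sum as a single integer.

Answer: 163

Derivation:
Old value at index 2: 47
New value at index 2: 12
Delta = 12 - 47 = -35
New sum = old_sum + delta = 198 + (-35) = 163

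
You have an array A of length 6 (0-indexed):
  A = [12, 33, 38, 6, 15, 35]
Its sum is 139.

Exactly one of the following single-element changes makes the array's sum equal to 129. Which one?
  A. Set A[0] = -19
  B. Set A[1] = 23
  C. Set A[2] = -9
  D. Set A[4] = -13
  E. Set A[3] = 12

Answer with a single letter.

Option A: A[0] 12->-19, delta=-31, new_sum=139+(-31)=108
Option B: A[1] 33->23, delta=-10, new_sum=139+(-10)=129 <-- matches target
Option C: A[2] 38->-9, delta=-47, new_sum=139+(-47)=92
Option D: A[4] 15->-13, delta=-28, new_sum=139+(-28)=111
Option E: A[3] 6->12, delta=6, new_sum=139+(6)=145

Answer: B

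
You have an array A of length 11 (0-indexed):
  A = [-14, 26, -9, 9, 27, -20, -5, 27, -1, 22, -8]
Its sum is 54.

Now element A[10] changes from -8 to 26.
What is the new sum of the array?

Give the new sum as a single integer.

Answer: 88

Derivation:
Old value at index 10: -8
New value at index 10: 26
Delta = 26 - -8 = 34
New sum = old_sum + delta = 54 + (34) = 88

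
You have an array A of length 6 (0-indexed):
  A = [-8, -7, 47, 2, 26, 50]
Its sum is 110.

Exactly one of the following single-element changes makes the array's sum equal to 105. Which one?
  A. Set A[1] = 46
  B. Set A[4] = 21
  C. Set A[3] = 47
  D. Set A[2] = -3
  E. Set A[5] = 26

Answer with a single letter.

Answer: B

Derivation:
Option A: A[1] -7->46, delta=53, new_sum=110+(53)=163
Option B: A[4] 26->21, delta=-5, new_sum=110+(-5)=105 <-- matches target
Option C: A[3] 2->47, delta=45, new_sum=110+(45)=155
Option D: A[2] 47->-3, delta=-50, new_sum=110+(-50)=60
Option E: A[5] 50->26, delta=-24, new_sum=110+(-24)=86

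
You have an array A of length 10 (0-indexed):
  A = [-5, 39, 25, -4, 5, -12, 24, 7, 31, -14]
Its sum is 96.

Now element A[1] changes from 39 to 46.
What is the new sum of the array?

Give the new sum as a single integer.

Old value at index 1: 39
New value at index 1: 46
Delta = 46 - 39 = 7
New sum = old_sum + delta = 96 + (7) = 103

Answer: 103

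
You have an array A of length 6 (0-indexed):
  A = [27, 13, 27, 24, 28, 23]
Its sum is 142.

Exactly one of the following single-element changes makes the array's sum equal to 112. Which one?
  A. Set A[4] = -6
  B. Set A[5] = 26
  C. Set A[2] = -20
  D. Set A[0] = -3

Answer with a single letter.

Option A: A[4] 28->-6, delta=-34, new_sum=142+(-34)=108
Option B: A[5] 23->26, delta=3, new_sum=142+(3)=145
Option C: A[2] 27->-20, delta=-47, new_sum=142+(-47)=95
Option D: A[0] 27->-3, delta=-30, new_sum=142+(-30)=112 <-- matches target

Answer: D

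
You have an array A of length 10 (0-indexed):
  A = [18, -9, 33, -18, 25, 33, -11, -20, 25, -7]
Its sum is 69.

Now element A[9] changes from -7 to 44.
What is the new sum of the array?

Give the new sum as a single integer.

Old value at index 9: -7
New value at index 9: 44
Delta = 44 - -7 = 51
New sum = old_sum + delta = 69 + (51) = 120

Answer: 120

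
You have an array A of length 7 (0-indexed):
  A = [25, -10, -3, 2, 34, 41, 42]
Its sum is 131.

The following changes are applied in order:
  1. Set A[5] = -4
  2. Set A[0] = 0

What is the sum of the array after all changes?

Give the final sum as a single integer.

Initial sum: 131
Change 1: A[5] 41 -> -4, delta = -45, sum = 86
Change 2: A[0] 25 -> 0, delta = -25, sum = 61

Answer: 61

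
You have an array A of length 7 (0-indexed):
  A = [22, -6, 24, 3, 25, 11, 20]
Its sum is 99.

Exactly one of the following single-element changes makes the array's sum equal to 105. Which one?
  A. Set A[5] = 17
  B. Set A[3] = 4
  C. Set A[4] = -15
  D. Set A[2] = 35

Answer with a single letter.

Answer: A

Derivation:
Option A: A[5] 11->17, delta=6, new_sum=99+(6)=105 <-- matches target
Option B: A[3] 3->4, delta=1, new_sum=99+(1)=100
Option C: A[4] 25->-15, delta=-40, new_sum=99+(-40)=59
Option D: A[2] 24->35, delta=11, new_sum=99+(11)=110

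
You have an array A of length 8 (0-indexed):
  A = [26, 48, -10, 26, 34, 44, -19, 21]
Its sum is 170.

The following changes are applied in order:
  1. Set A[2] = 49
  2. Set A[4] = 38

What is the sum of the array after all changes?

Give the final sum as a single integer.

Answer: 233

Derivation:
Initial sum: 170
Change 1: A[2] -10 -> 49, delta = 59, sum = 229
Change 2: A[4] 34 -> 38, delta = 4, sum = 233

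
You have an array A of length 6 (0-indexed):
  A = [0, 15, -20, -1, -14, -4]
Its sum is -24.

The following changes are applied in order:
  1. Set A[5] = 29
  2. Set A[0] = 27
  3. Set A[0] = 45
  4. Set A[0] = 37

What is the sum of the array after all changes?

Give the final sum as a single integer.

Answer: 46

Derivation:
Initial sum: -24
Change 1: A[5] -4 -> 29, delta = 33, sum = 9
Change 2: A[0] 0 -> 27, delta = 27, sum = 36
Change 3: A[0] 27 -> 45, delta = 18, sum = 54
Change 4: A[0] 45 -> 37, delta = -8, sum = 46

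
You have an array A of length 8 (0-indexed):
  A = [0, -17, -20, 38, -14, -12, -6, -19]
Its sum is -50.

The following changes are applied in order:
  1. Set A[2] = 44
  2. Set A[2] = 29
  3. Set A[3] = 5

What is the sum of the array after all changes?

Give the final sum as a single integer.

Initial sum: -50
Change 1: A[2] -20 -> 44, delta = 64, sum = 14
Change 2: A[2] 44 -> 29, delta = -15, sum = -1
Change 3: A[3] 38 -> 5, delta = -33, sum = -34

Answer: -34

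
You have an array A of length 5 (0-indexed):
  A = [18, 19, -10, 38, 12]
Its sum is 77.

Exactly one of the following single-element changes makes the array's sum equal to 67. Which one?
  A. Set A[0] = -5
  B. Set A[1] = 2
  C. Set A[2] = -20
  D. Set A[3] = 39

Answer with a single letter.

Option A: A[0] 18->-5, delta=-23, new_sum=77+(-23)=54
Option B: A[1] 19->2, delta=-17, new_sum=77+(-17)=60
Option C: A[2] -10->-20, delta=-10, new_sum=77+(-10)=67 <-- matches target
Option D: A[3] 38->39, delta=1, new_sum=77+(1)=78

Answer: C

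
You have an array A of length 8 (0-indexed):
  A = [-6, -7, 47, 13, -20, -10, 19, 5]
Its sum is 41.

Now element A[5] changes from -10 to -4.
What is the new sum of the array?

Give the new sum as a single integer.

Old value at index 5: -10
New value at index 5: -4
Delta = -4 - -10 = 6
New sum = old_sum + delta = 41 + (6) = 47

Answer: 47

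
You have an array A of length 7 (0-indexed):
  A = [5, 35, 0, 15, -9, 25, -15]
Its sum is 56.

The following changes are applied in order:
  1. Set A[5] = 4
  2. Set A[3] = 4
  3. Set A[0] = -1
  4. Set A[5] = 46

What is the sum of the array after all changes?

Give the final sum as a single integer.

Answer: 60

Derivation:
Initial sum: 56
Change 1: A[5] 25 -> 4, delta = -21, sum = 35
Change 2: A[3] 15 -> 4, delta = -11, sum = 24
Change 3: A[0] 5 -> -1, delta = -6, sum = 18
Change 4: A[5] 4 -> 46, delta = 42, sum = 60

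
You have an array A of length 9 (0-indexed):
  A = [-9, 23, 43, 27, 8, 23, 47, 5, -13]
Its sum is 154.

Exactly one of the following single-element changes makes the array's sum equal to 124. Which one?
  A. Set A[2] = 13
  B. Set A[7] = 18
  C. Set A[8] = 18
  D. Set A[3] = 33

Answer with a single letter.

Answer: A

Derivation:
Option A: A[2] 43->13, delta=-30, new_sum=154+(-30)=124 <-- matches target
Option B: A[7] 5->18, delta=13, new_sum=154+(13)=167
Option C: A[8] -13->18, delta=31, new_sum=154+(31)=185
Option D: A[3] 27->33, delta=6, new_sum=154+(6)=160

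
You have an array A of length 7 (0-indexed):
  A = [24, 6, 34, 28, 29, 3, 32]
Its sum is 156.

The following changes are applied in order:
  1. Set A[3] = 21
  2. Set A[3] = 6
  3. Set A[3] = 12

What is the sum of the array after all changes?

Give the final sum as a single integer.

Answer: 140

Derivation:
Initial sum: 156
Change 1: A[3] 28 -> 21, delta = -7, sum = 149
Change 2: A[3] 21 -> 6, delta = -15, sum = 134
Change 3: A[3] 6 -> 12, delta = 6, sum = 140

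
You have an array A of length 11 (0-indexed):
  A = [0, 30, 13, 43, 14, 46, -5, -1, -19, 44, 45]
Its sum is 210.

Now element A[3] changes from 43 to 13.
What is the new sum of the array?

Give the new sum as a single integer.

Answer: 180

Derivation:
Old value at index 3: 43
New value at index 3: 13
Delta = 13 - 43 = -30
New sum = old_sum + delta = 210 + (-30) = 180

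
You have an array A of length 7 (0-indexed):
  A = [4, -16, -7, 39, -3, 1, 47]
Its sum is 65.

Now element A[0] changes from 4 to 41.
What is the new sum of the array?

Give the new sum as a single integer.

Answer: 102

Derivation:
Old value at index 0: 4
New value at index 0: 41
Delta = 41 - 4 = 37
New sum = old_sum + delta = 65 + (37) = 102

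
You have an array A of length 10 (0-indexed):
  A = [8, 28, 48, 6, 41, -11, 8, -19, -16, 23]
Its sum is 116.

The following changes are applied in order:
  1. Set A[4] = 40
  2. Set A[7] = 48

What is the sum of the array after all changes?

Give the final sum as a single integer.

Initial sum: 116
Change 1: A[4] 41 -> 40, delta = -1, sum = 115
Change 2: A[7] -19 -> 48, delta = 67, sum = 182

Answer: 182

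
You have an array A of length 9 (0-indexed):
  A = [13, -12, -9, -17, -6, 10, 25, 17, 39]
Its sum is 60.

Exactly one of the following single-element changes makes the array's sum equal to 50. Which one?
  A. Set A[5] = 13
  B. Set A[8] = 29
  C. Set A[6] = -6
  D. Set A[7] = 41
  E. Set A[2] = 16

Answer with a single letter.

Option A: A[5] 10->13, delta=3, new_sum=60+(3)=63
Option B: A[8] 39->29, delta=-10, new_sum=60+(-10)=50 <-- matches target
Option C: A[6] 25->-6, delta=-31, new_sum=60+(-31)=29
Option D: A[7] 17->41, delta=24, new_sum=60+(24)=84
Option E: A[2] -9->16, delta=25, new_sum=60+(25)=85

Answer: B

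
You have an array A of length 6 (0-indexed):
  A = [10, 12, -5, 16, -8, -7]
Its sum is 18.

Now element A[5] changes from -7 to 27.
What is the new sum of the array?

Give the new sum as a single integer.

Old value at index 5: -7
New value at index 5: 27
Delta = 27 - -7 = 34
New sum = old_sum + delta = 18 + (34) = 52

Answer: 52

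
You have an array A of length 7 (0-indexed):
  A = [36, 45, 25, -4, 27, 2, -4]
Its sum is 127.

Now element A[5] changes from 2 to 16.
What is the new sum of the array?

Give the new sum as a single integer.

Old value at index 5: 2
New value at index 5: 16
Delta = 16 - 2 = 14
New sum = old_sum + delta = 127 + (14) = 141

Answer: 141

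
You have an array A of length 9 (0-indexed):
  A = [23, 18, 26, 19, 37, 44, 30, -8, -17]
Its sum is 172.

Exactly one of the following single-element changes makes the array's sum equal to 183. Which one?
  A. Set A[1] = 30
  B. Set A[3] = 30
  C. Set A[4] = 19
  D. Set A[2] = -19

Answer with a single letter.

Option A: A[1] 18->30, delta=12, new_sum=172+(12)=184
Option B: A[3] 19->30, delta=11, new_sum=172+(11)=183 <-- matches target
Option C: A[4] 37->19, delta=-18, new_sum=172+(-18)=154
Option D: A[2] 26->-19, delta=-45, new_sum=172+(-45)=127

Answer: B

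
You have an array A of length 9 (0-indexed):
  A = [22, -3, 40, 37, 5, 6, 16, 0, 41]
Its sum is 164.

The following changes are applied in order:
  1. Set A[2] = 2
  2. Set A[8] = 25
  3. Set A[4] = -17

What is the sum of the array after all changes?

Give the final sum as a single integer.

Initial sum: 164
Change 1: A[2] 40 -> 2, delta = -38, sum = 126
Change 2: A[8] 41 -> 25, delta = -16, sum = 110
Change 3: A[4] 5 -> -17, delta = -22, sum = 88

Answer: 88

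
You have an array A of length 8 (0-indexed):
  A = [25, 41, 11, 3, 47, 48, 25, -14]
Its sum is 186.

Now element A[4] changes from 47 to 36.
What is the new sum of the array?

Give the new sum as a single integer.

Answer: 175

Derivation:
Old value at index 4: 47
New value at index 4: 36
Delta = 36 - 47 = -11
New sum = old_sum + delta = 186 + (-11) = 175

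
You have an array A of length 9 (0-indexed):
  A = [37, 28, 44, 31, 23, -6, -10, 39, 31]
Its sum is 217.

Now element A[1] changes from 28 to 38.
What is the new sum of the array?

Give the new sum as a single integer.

Old value at index 1: 28
New value at index 1: 38
Delta = 38 - 28 = 10
New sum = old_sum + delta = 217 + (10) = 227

Answer: 227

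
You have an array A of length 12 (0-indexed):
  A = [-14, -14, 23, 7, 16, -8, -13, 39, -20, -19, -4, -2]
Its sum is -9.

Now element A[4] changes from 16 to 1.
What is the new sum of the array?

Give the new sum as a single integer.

Answer: -24

Derivation:
Old value at index 4: 16
New value at index 4: 1
Delta = 1 - 16 = -15
New sum = old_sum + delta = -9 + (-15) = -24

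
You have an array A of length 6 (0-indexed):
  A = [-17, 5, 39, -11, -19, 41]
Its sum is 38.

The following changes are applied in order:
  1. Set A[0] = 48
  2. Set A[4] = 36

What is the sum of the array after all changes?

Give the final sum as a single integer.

Answer: 158

Derivation:
Initial sum: 38
Change 1: A[0] -17 -> 48, delta = 65, sum = 103
Change 2: A[4] -19 -> 36, delta = 55, sum = 158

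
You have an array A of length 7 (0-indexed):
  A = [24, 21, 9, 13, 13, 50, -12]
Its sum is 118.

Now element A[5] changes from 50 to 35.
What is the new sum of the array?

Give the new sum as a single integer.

Old value at index 5: 50
New value at index 5: 35
Delta = 35 - 50 = -15
New sum = old_sum + delta = 118 + (-15) = 103

Answer: 103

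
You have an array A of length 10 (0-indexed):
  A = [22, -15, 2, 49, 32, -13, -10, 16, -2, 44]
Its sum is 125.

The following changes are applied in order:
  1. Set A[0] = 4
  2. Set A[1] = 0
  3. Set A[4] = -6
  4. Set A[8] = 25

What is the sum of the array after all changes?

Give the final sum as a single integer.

Answer: 111

Derivation:
Initial sum: 125
Change 1: A[0] 22 -> 4, delta = -18, sum = 107
Change 2: A[1] -15 -> 0, delta = 15, sum = 122
Change 3: A[4] 32 -> -6, delta = -38, sum = 84
Change 4: A[8] -2 -> 25, delta = 27, sum = 111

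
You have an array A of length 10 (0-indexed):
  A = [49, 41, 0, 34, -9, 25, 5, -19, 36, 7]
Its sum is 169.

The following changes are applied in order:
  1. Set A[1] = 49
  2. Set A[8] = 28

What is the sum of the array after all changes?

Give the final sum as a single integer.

Answer: 169

Derivation:
Initial sum: 169
Change 1: A[1] 41 -> 49, delta = 8, sum = 177
Change 2: A[8] 36 -> 28, delta = -8, sum = 169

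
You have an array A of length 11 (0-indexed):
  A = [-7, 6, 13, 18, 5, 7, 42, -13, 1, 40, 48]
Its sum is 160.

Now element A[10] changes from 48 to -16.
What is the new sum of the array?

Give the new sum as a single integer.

Old value at index 10: 48
New value at index 10: -16
Delta = -16 - 48 = -64
New sum = old_sum + delta = 160 + (-64) = 96

Answer: 96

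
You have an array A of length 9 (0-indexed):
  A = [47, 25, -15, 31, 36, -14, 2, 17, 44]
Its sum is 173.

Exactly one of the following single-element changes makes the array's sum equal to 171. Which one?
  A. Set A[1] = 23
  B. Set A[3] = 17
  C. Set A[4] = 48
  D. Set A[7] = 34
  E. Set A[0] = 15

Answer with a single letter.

Answer: A

Derivation:
Option A: A[1] 25->23, delta=-2, new_sum=173+(-2)=171 <-- matches target
Option B: A[3] 31->17, delta=-14, new_sum=173+(-14)=159
Option C: A[4] 36->48, delta=12, new_sum=173+(12)=185
Option D: A[7] 17->34, delta=17, new_sum=173+(17)=190
Option E: A[0] 47->15, delta=-32, new_sum=173+(-32)=141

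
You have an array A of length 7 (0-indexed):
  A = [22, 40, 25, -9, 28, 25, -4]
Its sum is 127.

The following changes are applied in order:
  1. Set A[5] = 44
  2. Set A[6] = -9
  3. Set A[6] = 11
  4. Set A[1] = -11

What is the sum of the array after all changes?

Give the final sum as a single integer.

Answer: 110

Derivation:
Initial sum: 127
Change 1: A[5] 25 -> 44, delta = 19, sum = 146
Change 2: A[6] -4 -> -9, delta = -5, sum = 141
Change 3: A[6] -9 -> 11, delta = 20, sum = 161
Change 4: A[1] 40 -> -11, delta = -51, sum = 110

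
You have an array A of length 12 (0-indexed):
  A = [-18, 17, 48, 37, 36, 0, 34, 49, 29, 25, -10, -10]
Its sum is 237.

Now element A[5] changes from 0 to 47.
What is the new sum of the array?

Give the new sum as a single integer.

Answer: 284

Derivation:
Old value at index 5: 0
New value at index 5: 47
Delta = 47 - 0 = 47
New sum = old_sum + delta = 237 + (47) = 284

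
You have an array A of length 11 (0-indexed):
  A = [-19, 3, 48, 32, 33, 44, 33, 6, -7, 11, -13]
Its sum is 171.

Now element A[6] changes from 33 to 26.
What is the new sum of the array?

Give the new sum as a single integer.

Answer: 164

Derivation:
Old value at index 6: 33
New value at index 6: 26
Delta = 26 - 33 = -7
New sum = old_sum + delta = 171 + (-7) = 164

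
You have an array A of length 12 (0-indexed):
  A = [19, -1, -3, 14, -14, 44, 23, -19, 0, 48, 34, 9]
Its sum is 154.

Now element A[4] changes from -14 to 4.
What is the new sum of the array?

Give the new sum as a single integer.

Answer: 172

Derivation:
Old value at index 4: -14
New value at index 4: 4
Delta = 4 - -14 = 18
New sum = old_sum + delta = 154 + (18) = 172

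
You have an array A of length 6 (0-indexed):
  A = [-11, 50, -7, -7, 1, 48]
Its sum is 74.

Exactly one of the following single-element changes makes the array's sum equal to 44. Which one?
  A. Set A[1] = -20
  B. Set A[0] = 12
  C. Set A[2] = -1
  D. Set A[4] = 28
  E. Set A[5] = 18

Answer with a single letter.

Option A: A[1] 50->-20, delta=-70, new_sum=74+(-70)=4
Option B: A[0] -11->12, delta=23, new_sum=74+(23)=97
Option C: A[2] -7->-1, delta=6, new_sum=74+(6)=80
Option D: A[4] 1->28, delta=27, new_sum=74+(27)=101
Option E: A[5] 48->18, delta=-30, new_sum=74+(-30)=44 <-- matches target

Answer: E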